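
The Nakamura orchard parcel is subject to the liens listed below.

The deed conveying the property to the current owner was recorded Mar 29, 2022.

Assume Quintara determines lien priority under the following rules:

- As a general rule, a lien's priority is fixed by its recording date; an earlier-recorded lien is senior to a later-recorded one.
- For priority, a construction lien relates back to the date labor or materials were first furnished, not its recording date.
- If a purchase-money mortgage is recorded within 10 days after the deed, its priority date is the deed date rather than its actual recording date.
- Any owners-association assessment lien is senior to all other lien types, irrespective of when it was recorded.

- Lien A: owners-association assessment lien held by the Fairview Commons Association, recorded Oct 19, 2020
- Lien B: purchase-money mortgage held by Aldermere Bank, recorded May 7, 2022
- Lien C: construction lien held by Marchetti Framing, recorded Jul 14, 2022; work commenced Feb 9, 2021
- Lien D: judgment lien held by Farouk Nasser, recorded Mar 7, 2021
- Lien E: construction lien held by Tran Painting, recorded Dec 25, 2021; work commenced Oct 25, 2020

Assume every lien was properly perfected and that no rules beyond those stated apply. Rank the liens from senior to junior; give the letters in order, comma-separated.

Adjusting effective dates: B missed the 10-day window (39 days after the deed), so its recording date stands; C's effective date is Feb 9, 2021, when work began; E relates back to Oct 25, 2020 (work commenced).
A is an owners-association assessment lien and takes priority over every other lien.
Ordering the rest by effective date: E (Oct 25, 2020), C (Feb 9, 2021), D (Mar 7, 2021), B (May 7, 2022).

A, E, C, D, B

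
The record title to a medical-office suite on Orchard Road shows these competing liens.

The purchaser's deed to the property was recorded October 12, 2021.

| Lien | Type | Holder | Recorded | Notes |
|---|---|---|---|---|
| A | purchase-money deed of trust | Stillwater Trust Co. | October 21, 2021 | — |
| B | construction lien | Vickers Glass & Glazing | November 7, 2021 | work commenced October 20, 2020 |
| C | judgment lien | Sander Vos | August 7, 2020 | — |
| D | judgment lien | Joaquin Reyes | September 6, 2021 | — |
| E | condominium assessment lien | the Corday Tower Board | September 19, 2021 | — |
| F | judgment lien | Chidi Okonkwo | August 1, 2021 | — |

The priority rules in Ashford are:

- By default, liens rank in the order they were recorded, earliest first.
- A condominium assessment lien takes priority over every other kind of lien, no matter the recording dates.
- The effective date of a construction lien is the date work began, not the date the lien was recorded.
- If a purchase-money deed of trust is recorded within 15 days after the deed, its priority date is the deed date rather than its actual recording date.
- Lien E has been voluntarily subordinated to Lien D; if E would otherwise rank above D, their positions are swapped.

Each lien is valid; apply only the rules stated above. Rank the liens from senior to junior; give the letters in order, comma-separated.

D, C, B, F, E, A

First, effective dates: A was recorded within the 15-day window, so its effective date is the deed date October 12, 2021; B's effective date is October 20, 2020, when work began.
E is a condominium assessment lien, so it outranks all other liens regardless of date.
Among the remaining liens, by effective date: C (August 7, 2020), B (October 20, 2020), F (August 1, 2021), D (September 6, 2021), A (October 12, 2021).
Because E would otherwise rank above D, the subordination swaps them.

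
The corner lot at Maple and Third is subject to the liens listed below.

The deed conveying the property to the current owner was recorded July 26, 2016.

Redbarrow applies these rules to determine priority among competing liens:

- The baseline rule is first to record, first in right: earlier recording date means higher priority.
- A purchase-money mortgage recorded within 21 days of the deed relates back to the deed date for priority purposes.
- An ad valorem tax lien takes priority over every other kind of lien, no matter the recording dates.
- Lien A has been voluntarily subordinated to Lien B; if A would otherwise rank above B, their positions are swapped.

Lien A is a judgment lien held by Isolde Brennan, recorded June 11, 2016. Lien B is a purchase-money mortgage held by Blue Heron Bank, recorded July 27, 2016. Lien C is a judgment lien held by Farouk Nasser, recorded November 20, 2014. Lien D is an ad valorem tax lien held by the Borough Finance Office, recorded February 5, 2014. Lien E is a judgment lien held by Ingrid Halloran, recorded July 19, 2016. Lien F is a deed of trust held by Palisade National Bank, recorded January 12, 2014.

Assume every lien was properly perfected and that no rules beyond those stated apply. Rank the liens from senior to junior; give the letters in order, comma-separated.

D, F, C, B, E, A

Effective dates after the stated exceptions: B's effective date is the deed date, July 26, 2016.
D, as an ad valorem tax lien, has superpriority and ranks first.
The other liens, earliest effective date first: F (January 12, 2014), C (November 20, 2014), A (June 11, 2016), E (July 19, 2016), B (July 26, 2016).
A is senior to B before the subordination, so the two trade places.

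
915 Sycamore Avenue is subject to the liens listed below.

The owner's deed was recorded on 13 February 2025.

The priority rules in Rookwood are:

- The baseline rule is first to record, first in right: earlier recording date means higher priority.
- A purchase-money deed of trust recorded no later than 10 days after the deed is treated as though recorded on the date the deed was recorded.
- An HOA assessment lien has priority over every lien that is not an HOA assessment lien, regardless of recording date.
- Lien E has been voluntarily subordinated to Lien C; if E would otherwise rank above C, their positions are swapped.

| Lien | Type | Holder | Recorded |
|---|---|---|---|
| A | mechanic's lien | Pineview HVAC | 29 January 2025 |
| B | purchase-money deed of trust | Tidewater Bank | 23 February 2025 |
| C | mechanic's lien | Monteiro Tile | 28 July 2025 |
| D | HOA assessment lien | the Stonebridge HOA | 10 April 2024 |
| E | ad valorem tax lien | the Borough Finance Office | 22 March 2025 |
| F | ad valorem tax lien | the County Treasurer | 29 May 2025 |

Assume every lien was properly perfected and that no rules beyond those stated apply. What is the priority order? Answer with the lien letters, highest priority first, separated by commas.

D, A, B, C, F, E

First, effective dates: B was recorded within the 10-day window, so its effective date is the deed date 13 February 2025.
As an HOA assessment lien, D is senior to every other lien.
The other liens, earliest effective date first: A (29 January 2025), B (13 February 2025), E (22 March 2025), F (29 May 2025), C (28 July 2025).
E is senior to C before the subordination, so the two trade places.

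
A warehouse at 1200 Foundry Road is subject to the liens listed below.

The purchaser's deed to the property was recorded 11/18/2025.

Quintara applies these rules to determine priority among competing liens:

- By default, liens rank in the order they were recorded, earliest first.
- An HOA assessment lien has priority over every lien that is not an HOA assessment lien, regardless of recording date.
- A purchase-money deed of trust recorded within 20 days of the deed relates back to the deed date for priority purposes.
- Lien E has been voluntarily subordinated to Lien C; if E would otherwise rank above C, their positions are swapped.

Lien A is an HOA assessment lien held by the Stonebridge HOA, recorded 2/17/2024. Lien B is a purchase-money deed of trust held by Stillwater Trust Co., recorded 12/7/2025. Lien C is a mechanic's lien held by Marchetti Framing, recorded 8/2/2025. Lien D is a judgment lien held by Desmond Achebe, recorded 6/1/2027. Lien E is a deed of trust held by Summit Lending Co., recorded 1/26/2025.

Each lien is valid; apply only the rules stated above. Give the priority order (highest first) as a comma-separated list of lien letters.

A, C, E, B, D

Effective dates: B was recorded within the 20-day window, so its effective date is the deed date 11/18/2025.
A, as an HOA assessment lien, has superpriority and ranks first.
Ordering the rest by effective date: E (1/26/2025), C (8/2/2025), B (11/18/2025), D (6/1/2027).
The subordination applies — E was senior to C — so E and C swap.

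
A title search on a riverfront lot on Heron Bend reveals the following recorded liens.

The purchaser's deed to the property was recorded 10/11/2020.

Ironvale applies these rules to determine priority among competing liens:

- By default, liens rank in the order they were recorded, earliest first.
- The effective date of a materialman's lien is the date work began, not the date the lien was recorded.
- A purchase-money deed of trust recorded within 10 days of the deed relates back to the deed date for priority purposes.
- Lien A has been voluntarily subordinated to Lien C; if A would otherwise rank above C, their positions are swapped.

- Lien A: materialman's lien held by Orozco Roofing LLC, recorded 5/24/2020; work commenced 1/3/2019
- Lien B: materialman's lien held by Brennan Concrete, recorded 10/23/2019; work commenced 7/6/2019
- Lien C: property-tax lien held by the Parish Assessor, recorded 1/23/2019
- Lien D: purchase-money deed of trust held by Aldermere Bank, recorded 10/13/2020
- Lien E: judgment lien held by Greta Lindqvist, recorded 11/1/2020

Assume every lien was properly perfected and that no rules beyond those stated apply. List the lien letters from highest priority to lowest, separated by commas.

C, A, B, D, E

First, effective dates: A is treated as recorded 1/3/2019, the work-commencement date; B's effective date is 7/6/2019, when work began; D's effective date is the deed date, 10/11/2020.
Ordering by effective date: A (1/3/2019), C (1/23/2019), B (7/6/2019), D (10/11/2020), E (11/1/2020).
A would otherwise be senior to C, so under the subordination agreement A and C exchange positions.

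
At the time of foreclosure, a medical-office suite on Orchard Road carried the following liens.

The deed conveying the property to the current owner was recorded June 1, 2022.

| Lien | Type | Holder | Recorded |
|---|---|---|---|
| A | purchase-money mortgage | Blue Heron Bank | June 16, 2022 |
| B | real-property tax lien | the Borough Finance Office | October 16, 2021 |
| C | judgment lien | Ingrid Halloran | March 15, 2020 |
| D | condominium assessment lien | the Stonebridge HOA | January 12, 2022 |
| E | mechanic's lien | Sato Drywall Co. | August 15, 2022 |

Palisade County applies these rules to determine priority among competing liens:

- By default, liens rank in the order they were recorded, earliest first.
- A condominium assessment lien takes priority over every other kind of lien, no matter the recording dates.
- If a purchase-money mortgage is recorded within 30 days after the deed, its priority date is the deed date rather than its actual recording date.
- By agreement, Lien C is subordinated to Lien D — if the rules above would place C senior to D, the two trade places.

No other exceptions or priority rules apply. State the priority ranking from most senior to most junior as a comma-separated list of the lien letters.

First, effective dates: A's effective date is the deed date, June 1, 2022.
As a condominium assessment lien, D is senior to every other lien.
The other liens, earliest effective date first: C (March 15, 2020), B (October 16, 2021), A (June 1, 2022), E (August 15, 2022).
Since C is not senior to D, the subordination leaves the order unchanged.

D, C, B, A, E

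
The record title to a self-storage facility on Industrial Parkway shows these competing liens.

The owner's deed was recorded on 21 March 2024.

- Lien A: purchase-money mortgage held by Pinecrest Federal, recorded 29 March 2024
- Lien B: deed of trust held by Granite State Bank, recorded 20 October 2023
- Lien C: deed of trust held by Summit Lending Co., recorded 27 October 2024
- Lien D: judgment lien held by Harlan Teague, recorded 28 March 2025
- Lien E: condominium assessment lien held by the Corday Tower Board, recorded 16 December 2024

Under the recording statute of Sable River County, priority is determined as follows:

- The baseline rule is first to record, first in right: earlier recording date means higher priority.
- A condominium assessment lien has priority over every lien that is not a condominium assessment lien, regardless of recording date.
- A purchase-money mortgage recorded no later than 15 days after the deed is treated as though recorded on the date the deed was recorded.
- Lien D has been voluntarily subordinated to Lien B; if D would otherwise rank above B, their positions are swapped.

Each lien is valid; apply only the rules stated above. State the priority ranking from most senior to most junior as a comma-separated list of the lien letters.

Effective dates: A was recorded within the 15-day window, so its effective date is the deed date 21 March 2024.
E is a condominium assessment lien and takes priority over every other lien.
Remaining liens by effective date: B (20 October 2023), A (21 March 2024), C (27 October 2024), D (28 March 2025).
D already ranks below B; the subordination has no effect.

E, B, A, C, D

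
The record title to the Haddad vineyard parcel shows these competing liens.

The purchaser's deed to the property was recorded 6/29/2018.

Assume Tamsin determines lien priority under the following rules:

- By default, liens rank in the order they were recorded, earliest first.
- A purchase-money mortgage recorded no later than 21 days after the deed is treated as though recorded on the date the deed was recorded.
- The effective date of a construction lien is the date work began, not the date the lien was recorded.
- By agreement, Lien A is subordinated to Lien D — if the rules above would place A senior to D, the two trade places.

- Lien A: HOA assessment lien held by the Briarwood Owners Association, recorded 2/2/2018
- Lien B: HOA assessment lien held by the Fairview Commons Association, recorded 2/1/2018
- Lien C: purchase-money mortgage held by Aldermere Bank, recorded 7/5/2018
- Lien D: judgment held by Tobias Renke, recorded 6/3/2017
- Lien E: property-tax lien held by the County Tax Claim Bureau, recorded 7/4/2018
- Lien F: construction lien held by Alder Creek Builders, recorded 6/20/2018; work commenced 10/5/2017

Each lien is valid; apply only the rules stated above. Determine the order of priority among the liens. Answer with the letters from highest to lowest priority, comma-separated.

D, F, B, A, C, E

Effective dates: C's effective date is the deed date, 6/29/2018; F is treated as recorded 10/5/2017, the work-commencement date.
By effective date: D (6/3/2017), F (10/5/2017), B (2/1/2018), A (2/2/2018), C (6/29/2018), E (7/4/2018).
A already ranks below D; the subordination has no effect.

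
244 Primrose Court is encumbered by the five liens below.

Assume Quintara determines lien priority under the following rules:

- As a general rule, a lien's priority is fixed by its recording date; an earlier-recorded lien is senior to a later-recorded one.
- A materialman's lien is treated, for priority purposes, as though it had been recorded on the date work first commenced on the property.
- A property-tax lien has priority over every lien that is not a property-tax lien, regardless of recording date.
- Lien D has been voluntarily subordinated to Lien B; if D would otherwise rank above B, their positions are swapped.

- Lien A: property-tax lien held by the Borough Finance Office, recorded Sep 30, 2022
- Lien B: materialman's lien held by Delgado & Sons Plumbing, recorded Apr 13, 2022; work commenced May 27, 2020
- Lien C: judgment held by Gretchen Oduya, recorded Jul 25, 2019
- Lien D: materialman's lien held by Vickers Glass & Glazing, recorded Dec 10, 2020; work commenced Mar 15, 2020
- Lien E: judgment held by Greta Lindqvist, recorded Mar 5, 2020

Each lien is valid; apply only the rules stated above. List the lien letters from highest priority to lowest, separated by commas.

Effective dates after the stated exceptions: B relates back to May 27, 2020 (work commenced); D's effective date is Mar 15, 2020, when work began.
A, as a property-tax lien, has superpriority and ranks first.
Remaining liens by effective date: C (Jul 25, 2019), E (Mar 5, 2020), D (Mar 15, 2020), B (May 27, 2020).
Because D would otherwise rank above B, the subordination swaps them.

A, C, E, B, D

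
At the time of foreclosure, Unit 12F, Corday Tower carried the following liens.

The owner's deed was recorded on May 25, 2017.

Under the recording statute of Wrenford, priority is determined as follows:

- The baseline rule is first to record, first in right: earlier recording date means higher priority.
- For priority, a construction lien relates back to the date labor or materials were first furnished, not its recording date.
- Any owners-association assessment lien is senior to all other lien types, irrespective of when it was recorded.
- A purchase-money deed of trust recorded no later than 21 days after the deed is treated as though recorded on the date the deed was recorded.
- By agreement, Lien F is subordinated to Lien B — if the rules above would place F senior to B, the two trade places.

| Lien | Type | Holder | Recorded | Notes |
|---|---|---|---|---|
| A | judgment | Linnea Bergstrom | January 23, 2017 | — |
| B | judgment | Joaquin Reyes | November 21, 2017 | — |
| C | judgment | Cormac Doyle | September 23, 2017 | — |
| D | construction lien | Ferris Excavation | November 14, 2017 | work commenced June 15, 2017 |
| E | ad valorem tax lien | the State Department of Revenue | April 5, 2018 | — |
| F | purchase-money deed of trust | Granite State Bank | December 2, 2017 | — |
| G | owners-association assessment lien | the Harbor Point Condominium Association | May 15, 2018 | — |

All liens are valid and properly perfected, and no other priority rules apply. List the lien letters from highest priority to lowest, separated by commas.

G, A, D, C, B, F, E

Effective dates after the stated exceptions: D relates back to June 15, 2017 (work commenced); F was recorded 191 days after the deed — beyond 21 days — so no relation-back applies.
G is an owners-association assessment lien, so it outranks all other liens regardless of date.
Ordering the rest by effective date: A (January 23, 2017), D (June 15, 2017), C (September 23, 2017), B (November 21, 2017), F (December 2, 2017), E (April 5, 2018).
F is already junior to B, so the subordination agreement changes nothing.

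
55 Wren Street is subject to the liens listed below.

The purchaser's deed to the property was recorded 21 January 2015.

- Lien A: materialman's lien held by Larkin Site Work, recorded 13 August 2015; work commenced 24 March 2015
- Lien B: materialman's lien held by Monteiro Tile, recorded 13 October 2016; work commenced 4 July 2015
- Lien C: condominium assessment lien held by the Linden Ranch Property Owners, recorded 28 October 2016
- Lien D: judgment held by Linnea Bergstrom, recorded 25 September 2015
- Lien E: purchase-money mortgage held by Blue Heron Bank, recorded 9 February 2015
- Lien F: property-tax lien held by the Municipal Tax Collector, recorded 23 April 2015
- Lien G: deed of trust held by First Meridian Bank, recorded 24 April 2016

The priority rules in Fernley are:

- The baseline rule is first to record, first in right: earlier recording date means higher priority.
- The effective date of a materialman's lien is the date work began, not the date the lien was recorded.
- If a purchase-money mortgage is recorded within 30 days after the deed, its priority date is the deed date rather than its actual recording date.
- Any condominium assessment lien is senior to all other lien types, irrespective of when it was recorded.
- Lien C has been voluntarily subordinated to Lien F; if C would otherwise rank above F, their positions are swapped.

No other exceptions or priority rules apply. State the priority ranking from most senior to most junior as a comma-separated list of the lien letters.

Adjusting effective dates: A relates back to 24 March 2015 (work commenced); B's effective date is 4 July 2015, when work began; E was recorded within the 30-day window, so its effective date is the deed date 21 January 2015.
C is a condominium assessment lien and takes priority over every other lien.
The other liens, earliest effective date first: E (21 January 2015), A (24 March 2015), F (23 April 2015), B (4 July 2015), D (25 September 2015), G (24 April 2016).
C would otherwise be senior to F, so under the subordination agreement C and F exchange positions.

F, E, A, C, B, D, G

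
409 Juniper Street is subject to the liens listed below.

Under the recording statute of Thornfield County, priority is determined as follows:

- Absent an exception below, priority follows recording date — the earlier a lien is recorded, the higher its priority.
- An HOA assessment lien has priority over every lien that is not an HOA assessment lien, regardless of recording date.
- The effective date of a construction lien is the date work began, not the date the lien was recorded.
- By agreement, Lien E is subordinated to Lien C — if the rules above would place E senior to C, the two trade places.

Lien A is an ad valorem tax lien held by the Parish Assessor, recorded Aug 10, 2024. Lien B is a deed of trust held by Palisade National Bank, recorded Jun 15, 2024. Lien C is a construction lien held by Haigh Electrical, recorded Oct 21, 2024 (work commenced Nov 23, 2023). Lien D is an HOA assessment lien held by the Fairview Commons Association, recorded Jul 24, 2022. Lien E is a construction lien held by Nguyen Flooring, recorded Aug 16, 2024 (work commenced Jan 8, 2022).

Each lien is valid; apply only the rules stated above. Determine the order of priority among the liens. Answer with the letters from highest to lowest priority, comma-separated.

D, C, E, B, A

Adjusting effective dates: C relates back to Nov 23, 2023 (work commenced); E's effective date is Jan 8, 2022, when work began.
D is an HOA assessment lien and takes priority over every other lien.
The other liens, earliest effective date first: E (Jan 8, 2022), C (Nov 23, 2023), B (Jun 15, 2024), A (Aug 10, 2024).
Because E would otherwise rank above C, the subordination swaps them.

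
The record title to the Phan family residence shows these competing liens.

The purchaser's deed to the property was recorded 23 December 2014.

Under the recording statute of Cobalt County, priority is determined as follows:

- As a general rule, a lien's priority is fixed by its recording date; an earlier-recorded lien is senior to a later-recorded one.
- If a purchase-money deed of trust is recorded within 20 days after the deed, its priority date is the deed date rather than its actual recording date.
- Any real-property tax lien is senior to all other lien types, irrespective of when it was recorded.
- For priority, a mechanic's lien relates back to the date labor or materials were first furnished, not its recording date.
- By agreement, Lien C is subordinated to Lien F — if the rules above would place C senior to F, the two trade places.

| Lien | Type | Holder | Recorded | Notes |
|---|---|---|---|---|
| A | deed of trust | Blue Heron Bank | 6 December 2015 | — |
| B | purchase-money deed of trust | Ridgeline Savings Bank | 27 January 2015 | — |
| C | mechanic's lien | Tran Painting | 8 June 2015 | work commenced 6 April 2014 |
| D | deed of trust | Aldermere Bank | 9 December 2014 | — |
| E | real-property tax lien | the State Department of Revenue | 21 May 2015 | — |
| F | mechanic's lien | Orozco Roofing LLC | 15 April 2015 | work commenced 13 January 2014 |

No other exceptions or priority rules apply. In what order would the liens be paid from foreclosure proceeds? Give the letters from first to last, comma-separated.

E, F, C, D, B, A

Adjusting effective dates: B was recorded 35 days after the deed, outside the 20-day window, so it keeps its recording date; C's effective date is 6 April 2014, when work began; F's effective date is 13 January 2014, when work began.
As a real-property tax lien, E is senior to every other lien.
Among the remaining liens, by effective date: F (13 January 2014), C (6 April 2014), D (9 December 2014), B (27 January 2015), A (6 December 2015).
C already ranks below F; the subordination has no effect.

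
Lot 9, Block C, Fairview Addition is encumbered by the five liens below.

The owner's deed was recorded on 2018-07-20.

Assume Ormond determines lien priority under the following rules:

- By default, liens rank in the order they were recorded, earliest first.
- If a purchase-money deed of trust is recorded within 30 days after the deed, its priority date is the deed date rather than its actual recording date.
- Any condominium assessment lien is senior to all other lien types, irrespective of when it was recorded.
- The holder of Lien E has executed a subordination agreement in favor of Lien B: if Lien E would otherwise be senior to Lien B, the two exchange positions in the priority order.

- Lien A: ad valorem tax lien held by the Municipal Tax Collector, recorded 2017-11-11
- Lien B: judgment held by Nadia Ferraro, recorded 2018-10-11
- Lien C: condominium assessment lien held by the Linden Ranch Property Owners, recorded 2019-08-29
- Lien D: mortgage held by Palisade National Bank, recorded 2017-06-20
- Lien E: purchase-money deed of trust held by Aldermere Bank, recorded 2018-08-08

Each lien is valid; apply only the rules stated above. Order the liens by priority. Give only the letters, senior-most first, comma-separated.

C, D, A, B, E

First, effective dates: E's effective date is the deed date, 2018-07-20.
C is a condominium assessment lien and takes priority over every other lien.
The other liens, earliest effective date first: D (2017-06-20), A (2017-11-11), E (2018-07-20), B (2018-10-11).
E would otherwise be senior to B, so under the subordination agreement E and B exchange positions.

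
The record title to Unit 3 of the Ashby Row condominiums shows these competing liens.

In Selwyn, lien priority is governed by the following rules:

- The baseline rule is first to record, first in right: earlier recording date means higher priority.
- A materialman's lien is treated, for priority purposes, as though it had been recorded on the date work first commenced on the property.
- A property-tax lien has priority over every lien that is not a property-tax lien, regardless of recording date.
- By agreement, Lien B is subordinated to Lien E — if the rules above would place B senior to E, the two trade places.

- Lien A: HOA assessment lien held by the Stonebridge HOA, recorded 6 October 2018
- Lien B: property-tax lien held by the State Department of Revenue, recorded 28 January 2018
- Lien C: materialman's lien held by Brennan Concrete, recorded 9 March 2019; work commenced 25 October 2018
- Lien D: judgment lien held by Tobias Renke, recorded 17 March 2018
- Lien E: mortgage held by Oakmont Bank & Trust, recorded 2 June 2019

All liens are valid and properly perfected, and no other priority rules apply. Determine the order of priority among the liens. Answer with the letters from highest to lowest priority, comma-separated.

Effective dates: C's effective date is 25 October 2018, when work began.
B is a property-tax lien and takes priority over every other lien.
The other liens, earliest effective date first: D (17 March 2018), A (6 October 2018), C (25 October 2018), E (2 June 2019).
B is senior to E before the subordination, so the two trade places.

E, D, A, C, B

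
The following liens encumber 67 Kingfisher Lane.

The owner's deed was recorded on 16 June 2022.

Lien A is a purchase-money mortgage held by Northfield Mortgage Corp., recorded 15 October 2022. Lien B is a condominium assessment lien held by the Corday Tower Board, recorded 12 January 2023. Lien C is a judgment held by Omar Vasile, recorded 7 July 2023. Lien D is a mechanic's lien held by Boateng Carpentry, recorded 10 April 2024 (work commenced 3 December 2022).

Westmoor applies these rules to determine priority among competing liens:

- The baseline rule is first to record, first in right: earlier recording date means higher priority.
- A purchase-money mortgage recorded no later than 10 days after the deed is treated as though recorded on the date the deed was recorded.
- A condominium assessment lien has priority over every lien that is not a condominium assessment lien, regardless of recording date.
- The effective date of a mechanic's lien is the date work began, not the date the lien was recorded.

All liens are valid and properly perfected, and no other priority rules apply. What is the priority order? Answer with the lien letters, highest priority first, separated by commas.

First, effective dates: A was recorded 121 days after the deed, outside the 10-day window, so it keeps its recording date; D is treated as recorded 3 December 2022, the work-commencement date.
B is a condominium assessment lien, so it outranks all other liens regardless of date.
Among the remaining liens, by effective date: A (15 October 2022), D (3 December 2022), C (7 July 2023).

B, A, D, C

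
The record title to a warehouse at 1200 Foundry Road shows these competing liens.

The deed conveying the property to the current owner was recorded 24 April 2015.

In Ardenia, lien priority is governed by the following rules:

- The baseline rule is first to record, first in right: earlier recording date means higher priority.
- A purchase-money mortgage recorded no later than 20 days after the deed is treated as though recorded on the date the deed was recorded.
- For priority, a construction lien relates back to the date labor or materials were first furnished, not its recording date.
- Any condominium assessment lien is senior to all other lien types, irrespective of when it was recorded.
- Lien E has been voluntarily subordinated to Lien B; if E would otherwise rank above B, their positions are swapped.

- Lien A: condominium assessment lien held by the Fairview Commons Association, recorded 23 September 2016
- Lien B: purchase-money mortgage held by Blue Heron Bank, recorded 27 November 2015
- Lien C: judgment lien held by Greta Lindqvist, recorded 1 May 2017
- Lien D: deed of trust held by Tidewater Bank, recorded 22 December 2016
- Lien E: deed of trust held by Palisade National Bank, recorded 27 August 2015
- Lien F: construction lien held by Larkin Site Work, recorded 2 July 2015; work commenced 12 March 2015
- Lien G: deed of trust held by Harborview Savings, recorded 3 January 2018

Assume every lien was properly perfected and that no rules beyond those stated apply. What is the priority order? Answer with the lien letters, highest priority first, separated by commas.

First, effective dates: B was recorded 217 days after the deed, outside the 20-day window, so it keeps its recording date; F relates back to 12 March 2015 (work commenced).
A is a condominium assessment lien, so it outranks all other liens regardless of date.
Ordering the rest by effective date: F (12 March 2015), E (27 August 2015), B (27 November 2015), D (22 December 2016), C (1 May 2017), G (3 January 2018).
E would otherwise be senior to B, so under the subordination agreement E and B exchange positions.

A, F, B, E, D, C, G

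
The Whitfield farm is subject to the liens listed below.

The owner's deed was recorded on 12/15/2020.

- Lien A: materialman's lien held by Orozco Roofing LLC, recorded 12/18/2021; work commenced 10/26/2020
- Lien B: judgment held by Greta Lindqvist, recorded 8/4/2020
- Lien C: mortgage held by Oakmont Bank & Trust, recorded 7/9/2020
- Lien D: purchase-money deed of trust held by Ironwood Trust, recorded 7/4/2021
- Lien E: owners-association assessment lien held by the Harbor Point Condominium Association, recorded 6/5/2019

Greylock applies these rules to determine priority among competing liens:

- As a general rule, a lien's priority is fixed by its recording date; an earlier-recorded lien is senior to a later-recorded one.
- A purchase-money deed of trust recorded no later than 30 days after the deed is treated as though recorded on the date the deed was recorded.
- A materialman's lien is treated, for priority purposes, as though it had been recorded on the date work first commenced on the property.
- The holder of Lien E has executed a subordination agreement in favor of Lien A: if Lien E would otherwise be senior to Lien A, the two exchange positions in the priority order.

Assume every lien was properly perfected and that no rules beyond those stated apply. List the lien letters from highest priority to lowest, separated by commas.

First, effective dates: A's effective date is 10/26/2020, when work began; D missed the 30-day window (201 days after the deed), so its recording date stands.
By effective date: E (6/5/2019), C (7/9/2020), B (8/4/2020), A (10/26/2020), D (7/4/2021).
E is senior to A before the subordination, so the two trade places.

A, C, B, E, D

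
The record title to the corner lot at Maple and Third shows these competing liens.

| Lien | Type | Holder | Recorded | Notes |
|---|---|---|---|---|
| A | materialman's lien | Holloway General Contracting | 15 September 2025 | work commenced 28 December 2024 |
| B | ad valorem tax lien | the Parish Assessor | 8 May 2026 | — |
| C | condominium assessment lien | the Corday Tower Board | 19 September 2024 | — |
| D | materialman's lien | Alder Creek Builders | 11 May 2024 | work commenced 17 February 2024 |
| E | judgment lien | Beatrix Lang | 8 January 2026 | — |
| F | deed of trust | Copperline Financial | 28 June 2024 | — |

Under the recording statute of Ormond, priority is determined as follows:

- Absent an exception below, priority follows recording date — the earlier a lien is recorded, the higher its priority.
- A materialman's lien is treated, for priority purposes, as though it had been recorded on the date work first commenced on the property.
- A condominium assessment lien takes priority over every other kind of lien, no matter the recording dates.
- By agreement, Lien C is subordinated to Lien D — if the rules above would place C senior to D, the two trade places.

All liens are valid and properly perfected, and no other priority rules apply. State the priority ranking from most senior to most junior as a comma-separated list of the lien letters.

First, effective dates: A's effective date is 28 December 2024, when work began; D's effective date is 17 February 2024, when work began.
C is a condominium assessment lien, so it outranks all other liens regardless of date.
Among the remaining liens, by effective date: D (17 February 2024), F (28 June 2024), A (28 December 2024), E (8 January 2026), B (8 May 2026).
Because C would otherwise rank above D, the subordination swaps them.

D, C, F, A, E, B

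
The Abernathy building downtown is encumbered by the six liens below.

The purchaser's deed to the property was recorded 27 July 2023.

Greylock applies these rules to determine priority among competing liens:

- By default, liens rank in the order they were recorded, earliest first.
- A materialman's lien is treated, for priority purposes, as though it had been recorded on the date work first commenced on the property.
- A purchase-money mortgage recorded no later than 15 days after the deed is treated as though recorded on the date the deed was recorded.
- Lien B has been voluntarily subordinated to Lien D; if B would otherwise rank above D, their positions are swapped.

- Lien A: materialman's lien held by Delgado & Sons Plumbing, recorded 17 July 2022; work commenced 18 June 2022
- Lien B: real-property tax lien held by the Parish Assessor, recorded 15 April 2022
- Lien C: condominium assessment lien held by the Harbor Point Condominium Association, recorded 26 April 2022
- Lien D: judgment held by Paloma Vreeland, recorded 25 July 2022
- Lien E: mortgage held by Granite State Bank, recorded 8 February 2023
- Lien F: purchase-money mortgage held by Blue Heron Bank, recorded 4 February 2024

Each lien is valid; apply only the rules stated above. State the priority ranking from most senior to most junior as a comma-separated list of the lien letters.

D, C, A, B, E, F

Adjusting effective dates: A's effective date is 18 June 2022, when work began; F was recorded 192 days after the deed — beyond 15 days — so no relation-back applies.
By effective date, earliest first: B (15 April 2022), C (26 April 2022), A (18 June 2022), D (25 July 2022), E (8 February 2023), F (4 February 2024).
B would otherwise be senior to D, so under the subordination agreement B and D exchange positions.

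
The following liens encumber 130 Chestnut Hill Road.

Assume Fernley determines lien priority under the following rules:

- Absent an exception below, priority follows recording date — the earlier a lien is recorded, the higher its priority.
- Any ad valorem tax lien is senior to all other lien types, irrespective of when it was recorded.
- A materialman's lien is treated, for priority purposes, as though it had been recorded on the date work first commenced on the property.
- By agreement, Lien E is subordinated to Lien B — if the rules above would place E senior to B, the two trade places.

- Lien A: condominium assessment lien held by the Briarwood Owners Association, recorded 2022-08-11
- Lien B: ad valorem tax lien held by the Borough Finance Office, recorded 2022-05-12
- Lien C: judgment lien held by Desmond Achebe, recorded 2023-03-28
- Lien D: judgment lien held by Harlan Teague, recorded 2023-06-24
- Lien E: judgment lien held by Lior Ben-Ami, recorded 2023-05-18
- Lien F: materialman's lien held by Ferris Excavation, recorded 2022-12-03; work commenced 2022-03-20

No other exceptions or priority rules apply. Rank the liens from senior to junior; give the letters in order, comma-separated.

B, F, A, C, E, D

First, effective dates: F relates back to 2022-03-20 (work commenced).
B, as an ad valorem tax lien, has superpriority and ranks first.
Remaining liens by effective date: F (2022-03-20), A (2022-08-11), C (2023-03-28), E (2023-05-18), D (2023-06-24).
Since E is not senior to B, the subordination leaves the order unchanged.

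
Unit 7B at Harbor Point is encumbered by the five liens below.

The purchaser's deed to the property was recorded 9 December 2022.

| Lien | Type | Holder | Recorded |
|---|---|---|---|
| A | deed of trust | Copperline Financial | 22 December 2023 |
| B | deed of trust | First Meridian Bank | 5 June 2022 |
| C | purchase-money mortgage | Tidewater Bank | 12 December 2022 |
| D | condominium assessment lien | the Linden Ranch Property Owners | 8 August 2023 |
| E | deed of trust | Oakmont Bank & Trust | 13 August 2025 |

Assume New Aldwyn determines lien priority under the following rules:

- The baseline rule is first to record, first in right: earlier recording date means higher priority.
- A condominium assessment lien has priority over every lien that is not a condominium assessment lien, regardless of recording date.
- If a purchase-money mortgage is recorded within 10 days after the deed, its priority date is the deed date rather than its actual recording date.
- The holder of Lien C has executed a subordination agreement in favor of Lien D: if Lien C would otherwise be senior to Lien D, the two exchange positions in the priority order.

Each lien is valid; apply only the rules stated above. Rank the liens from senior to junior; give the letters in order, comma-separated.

Adjusting effective dates: C relates back to the deed date 9 December 2022.
D is a condominium assessment lien and takes priority over every other lien.
The other liens, earliest effective date first: B (5 June 2022), C (9 December 2022), A (22 December 2023), E (13 August 2025).
Since C is not senior to D, the subordination leaves the order unchanged.

D, B, C, A, E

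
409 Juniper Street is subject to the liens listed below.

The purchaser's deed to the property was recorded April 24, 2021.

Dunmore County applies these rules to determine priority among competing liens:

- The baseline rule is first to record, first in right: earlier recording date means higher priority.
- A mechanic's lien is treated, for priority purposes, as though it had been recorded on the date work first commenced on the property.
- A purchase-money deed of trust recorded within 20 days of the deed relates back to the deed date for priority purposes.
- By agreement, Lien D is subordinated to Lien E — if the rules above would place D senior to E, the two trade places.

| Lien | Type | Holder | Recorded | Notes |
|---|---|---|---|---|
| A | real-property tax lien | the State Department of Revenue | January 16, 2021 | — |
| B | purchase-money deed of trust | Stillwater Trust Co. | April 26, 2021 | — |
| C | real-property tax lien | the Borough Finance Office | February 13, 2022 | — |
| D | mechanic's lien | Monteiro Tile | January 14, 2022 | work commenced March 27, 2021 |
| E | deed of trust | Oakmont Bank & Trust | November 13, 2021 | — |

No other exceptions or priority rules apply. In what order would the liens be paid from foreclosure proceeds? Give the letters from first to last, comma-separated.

A, E, B, D, C

Adjusting effective dates: B was recorded within the 20-day window, so its effective date is the deed date April 24, 2021; D's effective date is March 27, 2021, when work began.
Sorted by effective date: A (January 16, 2021), D (March 27, 2021), B (April 24, 2021), E (November 13, 2021), C (February 13, 2022).
D would otherwise be senior to E, so under the subordination agreement D and E exchange positions.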